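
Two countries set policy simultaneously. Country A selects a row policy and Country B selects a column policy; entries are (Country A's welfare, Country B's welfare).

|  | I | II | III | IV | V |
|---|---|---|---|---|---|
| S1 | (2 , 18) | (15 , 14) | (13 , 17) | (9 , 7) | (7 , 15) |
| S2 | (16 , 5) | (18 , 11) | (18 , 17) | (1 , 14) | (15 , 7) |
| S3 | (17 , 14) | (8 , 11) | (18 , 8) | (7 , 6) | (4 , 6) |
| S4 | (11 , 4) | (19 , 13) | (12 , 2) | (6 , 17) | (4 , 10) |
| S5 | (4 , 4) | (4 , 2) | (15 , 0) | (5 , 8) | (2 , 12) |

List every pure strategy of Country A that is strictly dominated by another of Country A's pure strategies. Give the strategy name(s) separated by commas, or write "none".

S5

Nothing dominates S1: S2 at IV (9>1); S3 at II (15>8); S4 at III (13>12); S5 at II (15>4).
S2 is not dominated — it holds its own against S1 at I (16>2); S3 at II (18>8); S4 at I (16>11); S5 at I (16>4).
S3 is not dominated — it holds its own against S1 at I (17>2); S2 at I (17>16); S4 at I (17>11); S5 at I (17>4).
S4 is not dominated — it holds its own against S1 at I (11>2); S2 at II (19>18); S3 at II (19>8); S5 at I (11>4).
S5: dominated, since S3 does at least as well everywhere (I: 17>4, II: 8>4, III: 18>15, IV: 7>5, V: 4>2).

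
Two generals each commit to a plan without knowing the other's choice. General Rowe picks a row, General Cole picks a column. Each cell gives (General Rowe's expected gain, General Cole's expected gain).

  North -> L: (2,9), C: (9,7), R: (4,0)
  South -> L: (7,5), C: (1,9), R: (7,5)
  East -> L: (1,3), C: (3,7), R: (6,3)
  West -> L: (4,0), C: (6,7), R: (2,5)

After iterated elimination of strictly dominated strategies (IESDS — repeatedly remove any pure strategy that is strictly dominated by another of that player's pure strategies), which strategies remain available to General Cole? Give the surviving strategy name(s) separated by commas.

Column R is eliminated: C beats it against every remaining row (North: 7>0, South: 9>5, East: 7>3, West: 7>5).
For General Rowe, North strictly dominates East on the remaining columns (L: 2>1, C: 9>3); eliminate East.
Among the remaining strategies, none is strictly dominated by another pure strategy of the same player, so the elimination stops.
Surviving strategies — General Rowe: {North, South, West}; General Cole: {L, C}.

L, C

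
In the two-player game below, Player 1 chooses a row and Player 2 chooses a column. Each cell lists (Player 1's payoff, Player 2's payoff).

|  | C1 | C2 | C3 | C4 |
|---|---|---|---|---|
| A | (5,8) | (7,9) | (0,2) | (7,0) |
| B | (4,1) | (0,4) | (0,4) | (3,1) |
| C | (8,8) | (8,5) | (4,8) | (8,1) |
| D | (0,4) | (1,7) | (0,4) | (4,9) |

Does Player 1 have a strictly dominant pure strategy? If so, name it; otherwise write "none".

C vs A: C1: 8>5, C2: 8>7, C3: 4>0, C4: 8>7.
C vs B: C1: 8>4, C2: 8>0, C3: 4>0, C4: 8>3.
C vs D: C1: 8>0, C2: 8>1, C3: 4>0, C4: 8>4.
C strictly beats every other strategy against every opponent action, so it is strictly dominant.

C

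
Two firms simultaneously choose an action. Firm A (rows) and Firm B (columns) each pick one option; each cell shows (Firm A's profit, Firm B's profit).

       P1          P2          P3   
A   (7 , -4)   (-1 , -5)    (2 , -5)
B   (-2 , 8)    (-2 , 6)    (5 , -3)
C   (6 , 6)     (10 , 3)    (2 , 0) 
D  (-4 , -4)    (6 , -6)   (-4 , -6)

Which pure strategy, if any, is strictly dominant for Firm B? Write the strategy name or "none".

P1

P1 vs P2: A: -4>-5, B: 8>6, C: 6>3, D: -4>-6.
P1 vs P3: A: -4>-5, B: 8>-3, C: 6>0, D: -4>-6.
P1 strictly beats every other strategy against every opponent action, so it is strictly dominant.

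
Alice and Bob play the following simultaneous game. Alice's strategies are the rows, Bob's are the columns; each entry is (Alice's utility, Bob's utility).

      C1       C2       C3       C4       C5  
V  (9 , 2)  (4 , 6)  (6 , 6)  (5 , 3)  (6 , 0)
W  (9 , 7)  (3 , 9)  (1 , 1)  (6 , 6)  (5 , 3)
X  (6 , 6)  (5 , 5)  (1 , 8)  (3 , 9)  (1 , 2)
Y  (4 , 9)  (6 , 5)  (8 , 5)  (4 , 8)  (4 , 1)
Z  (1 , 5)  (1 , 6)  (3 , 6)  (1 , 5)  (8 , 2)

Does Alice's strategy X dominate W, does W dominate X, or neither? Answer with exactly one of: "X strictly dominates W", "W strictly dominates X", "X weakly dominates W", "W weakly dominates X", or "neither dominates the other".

Compare X to W across every action of Bob: C1: 6<9, C2: 5>3, C3: 1=1, C4: 3<6, C5: 1<5.
X does better at C2 but worse at C1, C4, C5; neither strategy dominates the other.

neither dominates the other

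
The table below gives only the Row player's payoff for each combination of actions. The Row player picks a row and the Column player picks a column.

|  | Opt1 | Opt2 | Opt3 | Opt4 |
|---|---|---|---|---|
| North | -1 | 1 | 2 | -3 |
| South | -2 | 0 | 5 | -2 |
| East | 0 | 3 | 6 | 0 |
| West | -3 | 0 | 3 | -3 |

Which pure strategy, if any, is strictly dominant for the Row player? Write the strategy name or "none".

East

East vs North: Opt1: 0>-1, Opt2: 3>1, Opt3: 6>2, Opt4: 0>-3.
East vs South: Opt1: 0>-2, Opt2: 3>0, Opt3: 6>5, Opt4: 0>-2.
East vs West: Opt1: 0>-3, Opt2: 3>0, Opt3: 6>3, Opt4: 0>-3.
East strictly beats every other strategy against every opponent action, so it is strictly dominant.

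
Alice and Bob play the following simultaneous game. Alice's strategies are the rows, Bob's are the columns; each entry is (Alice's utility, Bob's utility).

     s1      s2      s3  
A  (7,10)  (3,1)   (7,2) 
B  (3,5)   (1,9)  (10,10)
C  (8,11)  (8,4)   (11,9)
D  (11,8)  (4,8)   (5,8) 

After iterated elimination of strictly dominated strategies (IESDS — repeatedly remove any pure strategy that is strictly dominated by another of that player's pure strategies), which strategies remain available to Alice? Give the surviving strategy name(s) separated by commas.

Row A is eliminated: C beats it against every remaining column (s1: 8>7, s2: 8>3, s3: 11>7).
For Alice, C strictly dominates B on the remaining columns (s1: 8>3, s2: 8>1, s3: 11>10); eliminate B.
Among the remaining strategies, none is strictly dominated by another pure strategy of the same player, so the elimination stops.
Surviving strategies — Alice: {C, D}; Bob: {s1, s2, s3}.

C, D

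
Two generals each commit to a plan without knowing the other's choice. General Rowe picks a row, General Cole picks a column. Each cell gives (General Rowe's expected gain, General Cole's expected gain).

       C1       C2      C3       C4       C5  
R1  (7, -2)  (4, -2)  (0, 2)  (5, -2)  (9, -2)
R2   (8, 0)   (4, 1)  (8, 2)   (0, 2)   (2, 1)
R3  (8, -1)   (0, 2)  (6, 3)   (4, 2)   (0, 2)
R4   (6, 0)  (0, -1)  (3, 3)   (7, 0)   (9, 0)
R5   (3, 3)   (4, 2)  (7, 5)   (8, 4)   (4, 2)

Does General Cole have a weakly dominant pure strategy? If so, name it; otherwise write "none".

C3 vs C1: R1: 2>-2, R2: 2>0, R3: 3>-1, R4: 3>0, R5: 5>3.
C3 vs C2: R1: 2>-2, R2: 2>1, R3: 3>2, R4: 3>-1, R5: 5>2.
C3 vs C4: R1: 2>-2, R2: 2=2, R3: 3>2, R4: 3>0, R5: 5>4.
C3 vs C5: R1: 2>-2, R2: 2>1, R3: 3>2, R4: 3>0, R5: 5>2.
C3 is at least as good as every other strategy against every opponent action, so it is weakly dominant.

C3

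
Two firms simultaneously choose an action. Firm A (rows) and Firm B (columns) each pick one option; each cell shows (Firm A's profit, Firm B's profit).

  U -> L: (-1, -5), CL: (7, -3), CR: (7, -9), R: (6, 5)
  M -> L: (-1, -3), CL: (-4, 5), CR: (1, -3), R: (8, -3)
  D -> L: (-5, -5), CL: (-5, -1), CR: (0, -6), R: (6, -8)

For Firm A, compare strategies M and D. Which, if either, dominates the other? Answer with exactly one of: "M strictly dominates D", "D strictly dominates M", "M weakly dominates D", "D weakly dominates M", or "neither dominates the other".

M's payoffs vs D's, by Firm B's action — L: -1>-5, CL: -4>-5, CR: 1>0, R: 8>6.
Every comparison favours M, so M strictly dominates D.

M strictly dominates D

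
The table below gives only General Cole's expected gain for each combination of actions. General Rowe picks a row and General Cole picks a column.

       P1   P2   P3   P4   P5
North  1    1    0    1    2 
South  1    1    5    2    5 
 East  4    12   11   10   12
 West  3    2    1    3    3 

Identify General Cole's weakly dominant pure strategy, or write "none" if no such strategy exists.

P5 vs P1: North: 2>1, South: 5>1, East: 12>4, West: 3=3.
P5 vs P2: North: 2>1, South: 5>1, East: 12=12, West: 3>2.
P5 vs P3: North: 2>0, South: 5=5, East: 12>11, West: 3>1.
P5 vs P4: North: 2>1, South: 5>2, East: 12>10, West: 3=3.
P5 is at least as good as every other strategy against every opponent action, so it is weakly dominant.

P5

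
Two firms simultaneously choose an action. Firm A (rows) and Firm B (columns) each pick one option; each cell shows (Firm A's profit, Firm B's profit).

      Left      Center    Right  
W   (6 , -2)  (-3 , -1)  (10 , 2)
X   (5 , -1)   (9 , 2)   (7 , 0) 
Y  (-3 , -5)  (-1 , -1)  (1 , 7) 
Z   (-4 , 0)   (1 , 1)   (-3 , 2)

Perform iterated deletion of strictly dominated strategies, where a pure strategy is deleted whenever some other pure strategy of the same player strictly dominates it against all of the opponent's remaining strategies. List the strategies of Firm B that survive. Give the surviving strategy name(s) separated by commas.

Row Y is eliminated: X beats it against every remaining column (Left: 5>-3, Center: 9>-1, Right: 7>1).
For Firm A, X strictly dominates Z on the remaining columns (Left: 5>-4, Center: 9>1, Right: 7>-3); eliminate Z.
Firm B's strategy Left is strictly dominated by Center (W: -1>-2, X: 2>-1) and is removed.
Among the remaining strategies, none is strictly dominated by another pure strategy of the same player, so the elimination stops.
Surviving strategies — Firm A: {W, X}; Firm B: {Center, Right}.

Center, Right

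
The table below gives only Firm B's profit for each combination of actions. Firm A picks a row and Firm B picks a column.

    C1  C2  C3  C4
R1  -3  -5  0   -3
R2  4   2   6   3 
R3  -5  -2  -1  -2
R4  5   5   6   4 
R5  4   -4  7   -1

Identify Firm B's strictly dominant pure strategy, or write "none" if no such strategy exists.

C3 vs C1: R1: 0>-3, R2: 6>4, R3: -1>-5, R4: 6>5, R5: 7>4.
C3 vs C2: R1: 0>-5, R2: 6>2, R3: -1>-2, R4: 6>5, R5: 7>-4.
C3 vs C4: R1: 0>-3, R2: 6>3, R3: -1>-2, R4: 6>4, R5: 7>-1.
C3 strictly beats every other strategy against every opponent action, so it is strictly dominant.

C3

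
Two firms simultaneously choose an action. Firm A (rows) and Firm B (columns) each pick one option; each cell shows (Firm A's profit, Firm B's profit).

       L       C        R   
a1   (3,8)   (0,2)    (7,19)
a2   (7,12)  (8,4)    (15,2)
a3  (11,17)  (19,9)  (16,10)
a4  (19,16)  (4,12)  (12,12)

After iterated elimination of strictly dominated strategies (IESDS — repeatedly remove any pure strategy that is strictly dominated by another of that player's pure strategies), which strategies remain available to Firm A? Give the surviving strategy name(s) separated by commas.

Row a1 is eliminated: a2 beats it against every remaining column (L: 7>3, C: 8>0, R: 15>7).
Firm A's strategy a2 is strictly dominated by a3 (L: 11>7, C: 19>8, R: 16>15) and is removed.
Firm B's strategy C is strictly dominated by L (a3: 17>9, a4: 16>12) and is removed.
Column R is eliminated: L beats it against every remaining row (a3: 17>10, a4: 16>12).
Firm A's strategy a3 is strictly dominated by a4 (L: 19>11) and is removed.
Among the remaining strategies, none is strictly dominated by another pure strategy of the same player, so the elimination stops.
Surviving strategies — Firm A: {a4}; Firm B: {L}.

a4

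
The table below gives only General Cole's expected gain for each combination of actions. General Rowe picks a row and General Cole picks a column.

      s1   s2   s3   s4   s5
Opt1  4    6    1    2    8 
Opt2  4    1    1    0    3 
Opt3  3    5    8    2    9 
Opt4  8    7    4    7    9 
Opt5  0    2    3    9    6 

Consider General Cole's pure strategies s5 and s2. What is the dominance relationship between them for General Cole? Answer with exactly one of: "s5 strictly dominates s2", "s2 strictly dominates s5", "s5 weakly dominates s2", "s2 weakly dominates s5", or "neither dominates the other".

s5 strictly dominates s2

Compare s5 to s2 across every action of General Rowe: Opt1: 8>6, Opt2: 3>1, Opt3: 9>5, Opt4: 9>7, Opt5: 6>2.
Every comparison favours s5, so s5 strictly dominates s2.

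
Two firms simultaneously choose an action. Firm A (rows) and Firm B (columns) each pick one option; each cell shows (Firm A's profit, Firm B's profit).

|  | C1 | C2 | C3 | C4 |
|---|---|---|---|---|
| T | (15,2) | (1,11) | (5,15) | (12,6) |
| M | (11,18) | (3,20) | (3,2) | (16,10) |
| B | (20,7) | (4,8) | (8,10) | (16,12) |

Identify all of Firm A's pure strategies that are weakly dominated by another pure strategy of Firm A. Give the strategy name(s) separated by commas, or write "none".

B weakly dominates T — C1: 20>15, C2: 4>1, C3: 8>5, C4: 16>12.
B weakly dominates M — C1: 20>11, C2: 4>3, C3: 8>3, C4: 16=16.
B is not dominated — it holds its own against T at C1 (20>15); M at C1 (20>11).

T, M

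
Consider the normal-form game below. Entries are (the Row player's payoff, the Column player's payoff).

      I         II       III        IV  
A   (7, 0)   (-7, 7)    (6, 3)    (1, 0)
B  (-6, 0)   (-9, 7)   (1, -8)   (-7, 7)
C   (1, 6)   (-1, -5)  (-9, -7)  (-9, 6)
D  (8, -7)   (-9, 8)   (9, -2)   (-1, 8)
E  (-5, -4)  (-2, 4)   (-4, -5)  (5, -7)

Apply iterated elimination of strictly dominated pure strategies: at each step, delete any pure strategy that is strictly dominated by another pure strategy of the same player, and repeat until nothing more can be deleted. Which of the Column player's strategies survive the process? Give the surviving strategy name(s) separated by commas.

I, II, IV

For the Row player, A strictly dominates B on the remaining columns (I: 7>-6, II: -7>-9, III: 6>1, IV: 1>-7); eliminate B.
For the Column player, II strictly dominates III on the remaining rows (A: 7>3, C: -5>-7, D: 8>-2, E: 4>-5); eliminate III.
Among the remaining strategies, none is strictly dominated by another pure strategy of the same player, so the elimination stops.
Surviving strategies — the Row player: {A, C, D, E}; the Column player: {I, II, IV}.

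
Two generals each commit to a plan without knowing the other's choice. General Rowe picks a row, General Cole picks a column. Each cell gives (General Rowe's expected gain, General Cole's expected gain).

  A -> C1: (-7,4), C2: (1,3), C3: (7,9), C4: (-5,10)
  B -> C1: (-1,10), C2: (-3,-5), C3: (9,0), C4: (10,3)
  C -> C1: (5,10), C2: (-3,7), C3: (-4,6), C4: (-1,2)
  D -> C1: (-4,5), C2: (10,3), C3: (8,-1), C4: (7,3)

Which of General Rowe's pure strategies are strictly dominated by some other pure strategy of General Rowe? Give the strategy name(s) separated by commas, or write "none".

A

A is strictly dominated by D (C1: -4>-7, C2: 10>1, C3: 8>7, C4: 7>-5).
B: no other strategy beats it everywhere (A at C1 (-1>-7); C at C2 (-3=-3); D at C1 (-1>-4)).
Nothing dominates C: A at C1 (5>-7); B at C1 (5>-1); D at C1 (5>-4).
Nothing dominates D: A at C1 (-4>-7); B at C2 (10>-3); C at C2 (10>-3).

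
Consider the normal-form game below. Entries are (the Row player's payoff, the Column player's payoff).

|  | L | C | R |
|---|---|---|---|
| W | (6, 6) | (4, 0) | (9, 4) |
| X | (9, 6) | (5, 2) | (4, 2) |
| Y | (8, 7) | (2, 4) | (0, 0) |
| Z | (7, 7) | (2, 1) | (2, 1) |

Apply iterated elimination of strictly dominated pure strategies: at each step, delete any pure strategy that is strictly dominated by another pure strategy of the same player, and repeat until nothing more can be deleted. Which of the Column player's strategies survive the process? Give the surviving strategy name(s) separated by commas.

L

For the Row player, X strictly dominates Y on the remaining columns (L: 9>8, C: 5>2, R: 4>0); eliminate Y.
The Row player's strategy Z is strictly dominated by X (L: 9>7, C: 5>2, R: 4>2) and is removed.
For the Column player, L strictly dominates C on the remaining rows (W: 6>0, X: 6>2); eliminate C.
The Column player's strategy R is strictly dominated by L (W: 6>4, X: 6>2) and is removed.
The Row player's strategy W is strictly dominated by X (L: 9>6) and is removed.
Among the remaining strategies, none is strictly dominated by another pure strategy of the same player, so the elimination stops.
Surviving strategies — the Row player: {X}; the Column player: {L}.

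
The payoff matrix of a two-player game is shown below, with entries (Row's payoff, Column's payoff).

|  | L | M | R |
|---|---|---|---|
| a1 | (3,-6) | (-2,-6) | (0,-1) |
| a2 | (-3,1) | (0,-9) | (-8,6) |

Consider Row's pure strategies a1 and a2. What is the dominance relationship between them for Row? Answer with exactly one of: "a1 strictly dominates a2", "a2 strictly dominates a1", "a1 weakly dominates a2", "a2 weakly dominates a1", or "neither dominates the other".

a1's payoffs vs a2's, by Column's action — L: 3>-3, M: -2<0, R: 0>-8.
a1 does better at L, R but worse at M; neither strategy dominates the other.

neither dominates the other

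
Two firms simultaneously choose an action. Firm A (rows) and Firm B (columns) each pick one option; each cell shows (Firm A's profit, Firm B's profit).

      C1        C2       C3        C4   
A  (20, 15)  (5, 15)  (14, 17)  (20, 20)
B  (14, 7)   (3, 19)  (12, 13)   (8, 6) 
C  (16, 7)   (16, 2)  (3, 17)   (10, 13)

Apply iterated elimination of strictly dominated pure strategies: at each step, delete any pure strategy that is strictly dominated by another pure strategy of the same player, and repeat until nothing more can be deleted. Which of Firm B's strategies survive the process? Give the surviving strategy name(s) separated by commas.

C4

Row B is eliminated: A beats it against every remaining column (C1: 20>14, C2: 5>3, C3: 14>12, C4: 20>8).
Column C1 is eliminated: C3 beats it against every remaining row (A: 17>15, C: 17>7).
For Firm B, C3 strictly dominates C2 on the remaining rows (A: 17>15, C: 17>2); eliminate C2.
For Firm A, A strictly dominates C on the remaining columns (C3: 14>3, C4: 20>10); eliminate C.
For Firm B, C4 strictly dominates C3 on the remaining rows (A: 20>17); eliminate C3.
Among the remaining strategies, none is strictly dominated by another pure strategy of the same player, so the elimination stops.
Surviving strategies — Firm A: {A}; Firm B: {C4}.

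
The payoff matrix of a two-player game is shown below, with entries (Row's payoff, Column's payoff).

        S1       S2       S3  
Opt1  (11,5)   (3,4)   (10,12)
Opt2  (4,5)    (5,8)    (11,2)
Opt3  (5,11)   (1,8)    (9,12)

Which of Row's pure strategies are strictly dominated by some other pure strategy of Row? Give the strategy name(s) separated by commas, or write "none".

Opt1 is not dominated — it holds its own against Opt2 at S1 (11>4); Opt3 at S1 (11>5).
Opt2 is not dominated — it holds its own against Opt1 at S2 (5>3); Opt3 at S2 (5>1).
Opt3 is strictly dominated by Opt1 (S1: 11>5, S2: 3>1, S3: 10>9).

Opt3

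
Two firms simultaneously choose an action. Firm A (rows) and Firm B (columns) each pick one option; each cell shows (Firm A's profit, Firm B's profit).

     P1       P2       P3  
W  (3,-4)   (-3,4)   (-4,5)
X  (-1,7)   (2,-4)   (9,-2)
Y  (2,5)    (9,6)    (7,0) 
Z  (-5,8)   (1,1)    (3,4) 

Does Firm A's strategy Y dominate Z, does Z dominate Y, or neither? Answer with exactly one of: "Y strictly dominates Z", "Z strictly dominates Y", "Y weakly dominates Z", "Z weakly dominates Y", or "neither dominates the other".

Y strictly dominates Z

Compare Y to Z across every action of Firm B: P1: 2>-5, P2: 9>1, P3: 7>3.
Y gives a strictly higher payoff against every action of Firm B, so Y strictly dominates Z.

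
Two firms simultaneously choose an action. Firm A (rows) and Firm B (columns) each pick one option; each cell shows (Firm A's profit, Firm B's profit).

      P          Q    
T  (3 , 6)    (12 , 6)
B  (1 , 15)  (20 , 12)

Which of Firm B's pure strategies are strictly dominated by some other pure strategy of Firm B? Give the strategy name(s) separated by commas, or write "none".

none

Nothing dominates P: Q at T (6=6).
Q is not dominated — it holds its own against P at T (6=6).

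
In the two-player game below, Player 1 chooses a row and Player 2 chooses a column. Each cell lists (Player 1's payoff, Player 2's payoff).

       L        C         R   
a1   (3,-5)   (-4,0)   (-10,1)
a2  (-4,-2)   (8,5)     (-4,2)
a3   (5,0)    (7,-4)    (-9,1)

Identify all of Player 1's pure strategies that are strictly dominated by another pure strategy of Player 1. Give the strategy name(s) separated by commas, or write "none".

a1

a1: dominated, since a3 does at least as well everywhere (L: 5>3, C: 7>-4, R: -9>-10).
Nothing dominates a2: a1 at C (8>-4); a3 at C (8>7).
a3: no other strategy beats it everywhere (a1 at L (5>3); a2 at L (5>-4)).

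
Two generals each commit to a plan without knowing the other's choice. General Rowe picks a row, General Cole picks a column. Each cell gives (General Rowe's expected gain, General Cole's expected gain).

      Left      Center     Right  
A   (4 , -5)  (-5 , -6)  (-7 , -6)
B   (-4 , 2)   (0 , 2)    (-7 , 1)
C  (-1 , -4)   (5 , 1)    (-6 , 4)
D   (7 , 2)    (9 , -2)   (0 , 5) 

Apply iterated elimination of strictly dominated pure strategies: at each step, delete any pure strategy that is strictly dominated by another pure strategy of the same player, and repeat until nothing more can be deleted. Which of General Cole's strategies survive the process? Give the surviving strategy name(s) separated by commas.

Right

General Rowe's strategy A is strictly dominated by D (Left: 7>4, Center: 9>-5, Right: 0>-7) and is removed.
General Rowe's strategy B is strictly dominated by C (Left: -1>-4, Center: 5>0, Right: -6>-7) and is removed.
Row C is eliminated: D beats it against every remaining column (Left: 7>-1, Center: 9>5, Right: 0>-6).
For General Cole, Right strictly dominates Left on the remaining rows (D: 5>2); eliminate Left.
General Cole's strategy Center is strictly dominated by Right (D: 5>-2) and is removed.
Among the remaining strategies, none is strictly dominated by another pure strategy of the same player, so the elimination stops.
Surviving strategies — General Rowe: {D}; General Cole: {Right}.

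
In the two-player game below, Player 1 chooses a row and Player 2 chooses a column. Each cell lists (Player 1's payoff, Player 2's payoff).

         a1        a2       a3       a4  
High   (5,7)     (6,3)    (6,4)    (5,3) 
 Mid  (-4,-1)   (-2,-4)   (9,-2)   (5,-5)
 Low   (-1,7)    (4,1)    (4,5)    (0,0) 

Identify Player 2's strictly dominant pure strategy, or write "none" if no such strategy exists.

a1 vs a2: High: 7>3, Mid: -1>-4, Low: 7>1.
a1 vs a3: High: 7>4, Mid: -1>-2, Low: 7>5.
a1 vs a4: High: 7>3, Mid: -1>-5, Low: 7>0.
a1 strictly beats every other strategy against every opponent action, so it is strictly dominant.

a1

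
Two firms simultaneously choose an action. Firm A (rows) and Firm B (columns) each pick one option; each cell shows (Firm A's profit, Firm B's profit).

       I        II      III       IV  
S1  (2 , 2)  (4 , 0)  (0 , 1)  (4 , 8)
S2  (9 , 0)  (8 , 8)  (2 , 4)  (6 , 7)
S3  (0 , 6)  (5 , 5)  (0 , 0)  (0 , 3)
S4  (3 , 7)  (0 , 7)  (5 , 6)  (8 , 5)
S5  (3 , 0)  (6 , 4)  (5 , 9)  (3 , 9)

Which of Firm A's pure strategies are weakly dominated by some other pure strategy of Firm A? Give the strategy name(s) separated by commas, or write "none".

S1: dominated, since S2 does at least as well everywhere (I: 9>2, II: 8>4, III: 2>0, IV: 6>4).
Nothing dominates S2: S1 at I (9>2); S3 at I (9>0); S4 at I (9>3); S5 at I (9>3).
S3: dominated, since S2 does at least as well everywhere (I: 9>0, II: 8>5, III: 2>0, IV: 6>0).
S4 is not dominated — it holds its own against S1 at I (3>2); S2 at III (5>2); S3 at I (3>0); S5 at IV (8>3).
S5 is not dominated — it holds its own against S1 at I (3>2); S2 at III (5>2); S3 at I (3>0); S4 at II (6>0).

S1, S3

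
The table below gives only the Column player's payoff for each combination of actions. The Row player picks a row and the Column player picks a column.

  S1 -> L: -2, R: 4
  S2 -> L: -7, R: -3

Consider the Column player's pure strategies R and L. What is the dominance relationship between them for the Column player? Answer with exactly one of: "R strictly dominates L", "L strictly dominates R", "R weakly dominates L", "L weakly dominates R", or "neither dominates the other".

R strictly dominates L

Compare R to L across every action of the Row player: S1: 4>-2, S2: -3>-7.
R gives a strictly higher payoff against every action of the Row player, so R strictly dominates L.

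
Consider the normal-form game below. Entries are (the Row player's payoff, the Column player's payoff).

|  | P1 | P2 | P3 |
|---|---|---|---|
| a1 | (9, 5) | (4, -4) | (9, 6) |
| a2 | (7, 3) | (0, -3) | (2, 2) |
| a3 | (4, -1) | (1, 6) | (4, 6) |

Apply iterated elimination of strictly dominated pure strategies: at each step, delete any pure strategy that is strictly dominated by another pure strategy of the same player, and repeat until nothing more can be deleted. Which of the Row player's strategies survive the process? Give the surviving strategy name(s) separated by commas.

Row a2 is eliminated: a1 beats it against every remaining column (P1: 9>7, P2: 4>0, P3: 9>2).
For the Row player, a1 strictly dominates a3 on the remaining columns (P1: 9>4, P2: 4>1, P3: 9>4); eliminate a3.
Column P1 is eliminated: P3 beats it against every remaining row (a1: 6>5).
The Column player's strategy P2 is strictly dominated by P3 (a1: 6>-4) and is removed.
Among the remaining strategies, none is strictly dominated by another pure strategy of the same player, so the elimination stops.
Surviving strategies — the Row player: {a1}; the Column player: {P3}.

a1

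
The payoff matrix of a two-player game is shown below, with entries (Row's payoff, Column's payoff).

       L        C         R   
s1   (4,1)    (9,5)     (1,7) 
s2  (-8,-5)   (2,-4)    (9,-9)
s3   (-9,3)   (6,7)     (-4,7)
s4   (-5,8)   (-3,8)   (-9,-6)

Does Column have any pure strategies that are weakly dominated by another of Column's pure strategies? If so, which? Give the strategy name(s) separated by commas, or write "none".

L is weakly dominated by C (s1: 5>1, s2: -4>-5, s3: 7>3, s4: 8=8).
Nothing dominates C: L at s1 (5>1); R at s2 (-4>-9).
Nothing dominates R: L at s1 (7>1); C at s1 (7>5).

L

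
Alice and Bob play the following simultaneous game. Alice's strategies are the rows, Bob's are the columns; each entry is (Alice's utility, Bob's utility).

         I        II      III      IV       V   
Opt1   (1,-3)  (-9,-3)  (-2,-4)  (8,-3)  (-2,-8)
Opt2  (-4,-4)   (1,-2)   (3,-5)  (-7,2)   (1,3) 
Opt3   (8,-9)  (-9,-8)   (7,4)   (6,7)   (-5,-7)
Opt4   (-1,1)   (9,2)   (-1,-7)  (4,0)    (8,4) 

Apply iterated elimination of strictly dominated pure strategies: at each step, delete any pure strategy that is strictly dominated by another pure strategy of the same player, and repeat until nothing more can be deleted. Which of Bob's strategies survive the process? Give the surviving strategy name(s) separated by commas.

Column III is eliminated: IV beats it against every remaining row (Opt1: -3>-4, Opt2: 2>-5, Opt3: 7>4, Opt4: 0>-7).
Row Opt2 is eliminated: Opt4 beats it against every remaining column (I: -1>-4, II: 9>1, IV: 4>-7, V: 8>1).
Among the remaining strategies, none is strictly dominated by another pure strategy of the same player, so the elimination stops.
Surviving strategies — Alice: {Opt1, Opt3, Opt4}; Bob: {I, II, IV, V}.

I, II, IV, V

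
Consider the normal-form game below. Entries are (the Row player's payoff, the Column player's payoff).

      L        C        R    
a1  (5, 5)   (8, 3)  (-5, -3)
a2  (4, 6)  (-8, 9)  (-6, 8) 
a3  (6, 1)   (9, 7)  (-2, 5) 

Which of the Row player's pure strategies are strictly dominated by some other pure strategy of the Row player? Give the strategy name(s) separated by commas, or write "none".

a1: dominated, since a3 does at least as well everywhere (L: 6>5, C: 9>8, R: -2>-5).
a1 strictly dominates a2 — L: 5>4, C: 8>-8, R: -5>-6.
a3: no other strategy beats it everywhere (a1 at L (6>5); a2 at L (6>4)).

a1, a2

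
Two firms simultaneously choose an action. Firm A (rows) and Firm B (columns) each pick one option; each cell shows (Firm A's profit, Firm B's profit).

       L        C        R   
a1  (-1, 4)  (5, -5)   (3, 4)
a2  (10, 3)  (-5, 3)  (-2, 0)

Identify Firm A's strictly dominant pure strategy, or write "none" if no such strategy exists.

a1 fails to dominate a2 at L (-1<10).
a2 fails to dominate a1 at C (-5<5).
No single strategy dominates all the others.

none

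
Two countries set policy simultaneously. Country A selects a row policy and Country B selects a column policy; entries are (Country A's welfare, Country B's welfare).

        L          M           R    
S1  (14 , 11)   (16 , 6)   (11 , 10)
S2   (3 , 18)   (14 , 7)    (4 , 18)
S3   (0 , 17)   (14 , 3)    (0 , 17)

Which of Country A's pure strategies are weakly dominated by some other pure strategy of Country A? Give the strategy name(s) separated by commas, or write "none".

S2, S3

S1 is not dominated — it holds its own against S2 at L (14>3); S3 at L (14>0).
S2: dominated, since S1 does at least as well everywhere (L: 14>3, M: 16>14, R: 11>4).
S3 is weakly dominated by S1 (L: 14>0, M: 16>14, R: 11>0).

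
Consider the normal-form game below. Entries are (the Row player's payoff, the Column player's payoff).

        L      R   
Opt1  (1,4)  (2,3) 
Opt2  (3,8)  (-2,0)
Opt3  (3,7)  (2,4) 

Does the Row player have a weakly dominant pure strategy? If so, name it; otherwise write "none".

Opt3

Opt3 vs Opt1: L: 3>1, R: 2=2.
Opt3 vs Opt2: L: 3=3, R: 2>-2.
Opt3 is at least as good as every other strategy against every opponent action, so it is weakly dominant.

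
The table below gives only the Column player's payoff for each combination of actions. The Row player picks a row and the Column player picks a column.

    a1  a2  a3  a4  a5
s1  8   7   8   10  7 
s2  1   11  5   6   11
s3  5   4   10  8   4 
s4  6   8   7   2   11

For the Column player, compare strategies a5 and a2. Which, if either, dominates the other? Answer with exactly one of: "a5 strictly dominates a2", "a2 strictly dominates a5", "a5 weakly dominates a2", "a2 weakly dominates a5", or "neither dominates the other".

a5 weakly dominates a2

Compare a5 to a2 across each opponent action: s1: 7=7, s2: 11=11, s3: 4=4, s4: 11>8.
a5 is at least as good everywhere and strictly better somewhere (tied only at s1, s2, s3), so a5 weakly but not strictly dominates a2.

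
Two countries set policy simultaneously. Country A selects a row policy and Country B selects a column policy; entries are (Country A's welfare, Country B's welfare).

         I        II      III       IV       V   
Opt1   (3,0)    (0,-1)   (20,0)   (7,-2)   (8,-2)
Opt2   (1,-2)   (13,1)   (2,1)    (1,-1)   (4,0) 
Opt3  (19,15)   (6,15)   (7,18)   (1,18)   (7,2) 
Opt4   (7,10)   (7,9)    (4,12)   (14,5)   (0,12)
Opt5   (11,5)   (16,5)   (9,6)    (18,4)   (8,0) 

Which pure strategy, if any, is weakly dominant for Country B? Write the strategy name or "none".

III vs I: Opt1: 0=0, Opt2: 1>-2, Opt3: 18>15, Opt4: 12>10, Opt5: 6>5.
III vs II: Opt1: 0>-1, Opt2: 1=1, Opt3: 18>15, Opt4: 12>9, Opt5: 6>5.
III vs IV: Opt1: 0>-2, Opt2: 1>-1, Opt3: 18=18, Opt4: 12>5, Opt5: 6>4.
III vs V: Opt1: 0>-2, Opt2: 1>0, Opt3: 18>2, Opt4: 12=12, Opt5: 6>0.
III is at least as good as every other strategy against every opponent action, so it is weakly dominant.

III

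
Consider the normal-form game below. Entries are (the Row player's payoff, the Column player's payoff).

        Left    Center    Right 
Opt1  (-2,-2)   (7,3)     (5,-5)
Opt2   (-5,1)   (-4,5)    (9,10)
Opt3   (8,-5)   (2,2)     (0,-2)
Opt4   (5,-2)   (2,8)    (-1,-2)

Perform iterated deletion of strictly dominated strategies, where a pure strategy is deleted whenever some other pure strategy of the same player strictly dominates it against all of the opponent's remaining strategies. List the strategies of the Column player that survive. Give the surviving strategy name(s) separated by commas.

Center, Right

For the Column player, Center strictly dominates Left on the remaining rows (Opt1: 3>-2, Opt2: 5>1, Opt3: 2>-5, Opt4: 8>-2); eliminate Left.
For the Row player, Opt1 strictly dominates Opt3 on the remaining columns (Center: 7>2, Right: 5>0); eliminate Opt3.
For the Row player, Opt1 strictly dominates Opt4 on the remaining columns (Center: 7>2, Right: 5>-1); eliminate Opt4.
Among the remaining strategies, none is strictly dominated by another pure strategy of the same player, so the elimination stops.
Surviving strategies — the Row player: {Opt1, Opt2}; the Column player: {Center, Right}.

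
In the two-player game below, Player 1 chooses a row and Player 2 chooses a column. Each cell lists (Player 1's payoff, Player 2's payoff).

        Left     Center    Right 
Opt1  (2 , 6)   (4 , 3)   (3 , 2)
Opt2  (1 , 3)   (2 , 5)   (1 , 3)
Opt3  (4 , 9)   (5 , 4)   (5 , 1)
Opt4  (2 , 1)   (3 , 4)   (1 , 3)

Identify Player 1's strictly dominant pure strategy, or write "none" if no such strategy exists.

Opt3 vs Opt1: Left: 4>2, Center: 5>4, Right: 5>3.
Opt3 vs Opt2: Left: 4>1, Center: 5>2, Right: 5>1.
Opt3 vs Opt4: Left: 4>2, Center: 5>3, Right: 5>1.
Opt3 strictly beats every other strategy against every opponent action, so it is strictly dominant.

Opt3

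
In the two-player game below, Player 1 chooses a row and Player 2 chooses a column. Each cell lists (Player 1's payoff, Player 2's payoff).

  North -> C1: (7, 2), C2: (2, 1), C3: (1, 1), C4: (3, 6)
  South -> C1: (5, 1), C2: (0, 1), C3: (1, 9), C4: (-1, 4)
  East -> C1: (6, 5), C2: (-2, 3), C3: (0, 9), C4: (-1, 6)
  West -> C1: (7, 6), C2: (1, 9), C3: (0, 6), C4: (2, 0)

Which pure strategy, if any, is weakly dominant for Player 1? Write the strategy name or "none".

North

North vs South: C1: 7>5, C2: 2>0, C3: 1=1, C4: 3>-1.
North vs East: C1: 7>6, C2: 2>-2, C3: 1>0, C4: 3>-1.
North vs West: C1: 7=7, C2: 2>1, C3: 1>0, C4: 3>2.
North is at least as good as every other strategy against every opponent action, so it is weakly dominant.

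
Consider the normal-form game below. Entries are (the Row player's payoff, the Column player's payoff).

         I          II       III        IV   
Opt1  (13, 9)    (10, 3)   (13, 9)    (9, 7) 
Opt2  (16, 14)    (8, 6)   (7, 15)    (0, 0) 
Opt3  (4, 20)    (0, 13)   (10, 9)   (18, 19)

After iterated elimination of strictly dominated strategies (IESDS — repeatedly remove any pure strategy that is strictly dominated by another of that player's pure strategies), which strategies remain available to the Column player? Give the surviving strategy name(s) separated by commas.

I, III

Column II is eliminated: I beats it against every remaining row (Opt1: 9>3, Opt2: 14>6, Opt3: 20>13).
For the Column player, I strictly dominates IV on the remaining rows (Opt1: 9>7, Opt2: 14>0, Opt3: 20>19); eliminate IV.
The Row player's strategy Opt3 is strictly dominated by Opt1 (I: 13>4, III: 13>10) and is removed.
Among the remaining strategies, none is strictly dominated by another pure strategy of the same player, so the elimination stops.
Surviving strategies — the Row player: {Opt1, Opt2}; the Column player: {I, III}.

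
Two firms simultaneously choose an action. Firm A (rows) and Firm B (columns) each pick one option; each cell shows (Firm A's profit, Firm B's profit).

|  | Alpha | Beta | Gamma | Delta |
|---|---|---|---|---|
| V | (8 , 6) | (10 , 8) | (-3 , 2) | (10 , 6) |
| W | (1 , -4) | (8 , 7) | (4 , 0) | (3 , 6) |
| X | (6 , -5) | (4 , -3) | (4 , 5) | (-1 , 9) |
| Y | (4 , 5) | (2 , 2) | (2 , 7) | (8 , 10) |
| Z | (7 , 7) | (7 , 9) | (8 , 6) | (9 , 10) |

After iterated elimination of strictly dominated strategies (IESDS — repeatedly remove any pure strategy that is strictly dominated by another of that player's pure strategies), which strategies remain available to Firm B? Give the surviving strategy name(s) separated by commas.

Beta

For Firm A, Z strictly dominates X on the remaining columns (Alpha: 7>6, Beta: 7>4, Gamma: 8>4, Delta: 9>-1); eliminate X.
Row Y is eliminated: Z beats it against every remaining column (Alpha: 7>4, Beta: 7>2, Gamma: 8>2, Delta: 9>8).
For Firm B, Beta strictly dominates Alpha on the remaining rows (V: 8>6, W: 7>-4, Z: 9>7); eliminate Alpha.
Firm B's strategy Gamma is strictly dominated by Beta (V: 8>2, W: 7>0, Z: 9>6) and is removed.
Firm A's strategy W is strictly dominated by V (Beta: 10>8, Delta: 10>3) and is removed.
Firm A's strategy Z is strictly dominated by V (Beta: 10>7, Delta: 10>9) and is removed.
Column Delta is eliminated: Beta beats it against every remaining row (V: 8>6).
Among the remaining strategies, none is strictly dominated by another pure strategy of the same player, so the elimination stops.
Surviving strategies — Firm A: {V}; Firm B: {Beta}.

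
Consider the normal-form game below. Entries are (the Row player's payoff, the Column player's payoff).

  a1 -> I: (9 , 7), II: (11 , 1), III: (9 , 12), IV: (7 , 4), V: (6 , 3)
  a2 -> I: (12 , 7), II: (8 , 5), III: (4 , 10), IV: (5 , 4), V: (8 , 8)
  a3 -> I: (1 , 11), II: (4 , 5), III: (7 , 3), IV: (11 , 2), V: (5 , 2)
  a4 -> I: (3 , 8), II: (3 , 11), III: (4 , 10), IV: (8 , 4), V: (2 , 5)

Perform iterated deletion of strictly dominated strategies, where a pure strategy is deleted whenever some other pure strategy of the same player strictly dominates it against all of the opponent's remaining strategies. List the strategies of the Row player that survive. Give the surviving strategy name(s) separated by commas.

a1

The Column player's strategy IV is strictly dominated by I (a1: 7>4, a2: 7>4, a3: 11>2, a4: 8>4) and is removed.
The Row player's strategy a3 is strictly dominated by a1 (I: 9>1, II: 11>4, III: 9>7, V: 6>5) and is removed.
Row a4 is eliminated: a1 beats it against every remaining column (I: 9>3, II: 11>3, III: 9>4, V: 6>2).
Column I is eliminated: III beats it against every remaining row (a1: 12>7, a2: 10>7).
Column II is eliminated: III beats it against every remaining row (a1: 12>1, a2: 10>5).
The Column player's strategy V is strictly dominated by III (a1: 12>3, a2: 10>8) and is removed.
The Row player's strategy a2 is strictly dominated by a1 (III: 9>4) and is removed.
Among the remaining strategies, none is strictly dominated by another pure strategy of the same player, so the elimination stops.
Surviving strategies — the Row player: {a1}; the Column player: {III}.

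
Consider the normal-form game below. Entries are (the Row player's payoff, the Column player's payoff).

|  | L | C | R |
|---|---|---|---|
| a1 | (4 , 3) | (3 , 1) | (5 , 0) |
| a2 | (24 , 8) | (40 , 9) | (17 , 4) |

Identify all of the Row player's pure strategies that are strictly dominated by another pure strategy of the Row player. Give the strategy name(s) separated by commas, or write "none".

a2 strictly dominates a1 — L: 24>4, C: 40>3, R: 17>5.
a2 is not dominated — it holds its own against a1 at L (24>4).

a1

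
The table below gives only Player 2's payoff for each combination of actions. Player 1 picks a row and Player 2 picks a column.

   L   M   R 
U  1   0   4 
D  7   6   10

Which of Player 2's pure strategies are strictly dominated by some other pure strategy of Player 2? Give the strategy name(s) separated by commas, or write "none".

L, M

L is strictly dominated by R (U: 4>1, D: 10>7).
M: dominated, since L does at least as well everywhere (U: 1>0, D: 7>6).
R is not dominated — it holds its own against L at U (4>1); M at U (4>0).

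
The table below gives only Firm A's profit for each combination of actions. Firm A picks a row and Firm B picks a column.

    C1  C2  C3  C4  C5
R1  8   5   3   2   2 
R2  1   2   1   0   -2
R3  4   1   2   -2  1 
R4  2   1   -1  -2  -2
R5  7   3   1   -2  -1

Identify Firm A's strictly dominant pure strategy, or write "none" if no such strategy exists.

R1

R1 vs R2: C1: 8>1, C2: 5>2, C3: 3>1, C4: 2>0, C5: 2>-2.
R1 vs R3: C1: 8>4, C2: 5>1, C3: 3>2, C4: 2>-2, C5: 2>1.
R1 vs R4: C1: 8>2, C2: 5>1, C3: 3>-1, C4: 2>-2, C5: 2>-2.
R1 vs R5: C1: 8>7, C2: 5>3, C3: 3>1, C4: 2>-2, C5: 2>-1.
R1 strictly beats every other strategy against every opponent action, so it is strictly dominant.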